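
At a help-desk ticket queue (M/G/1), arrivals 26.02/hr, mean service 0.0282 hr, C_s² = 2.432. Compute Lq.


ρ = λ·E[S] = 26.02·0.0282 = 0.7338
Lq = ρ²(1+C_s²)/(2(1−ρ)) = 0.5384·(1+2.432)/(2·0.2662)
= 0.5384·3.4320/0.5325 = 3.47027

Final: 3.47027


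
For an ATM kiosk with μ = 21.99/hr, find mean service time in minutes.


Mean service time = 1/μ = 1/21.99 hour = 0.04548 hour
In minutes: 0.04548 × 60 = 2.7285 min

Final: 2.7285 min


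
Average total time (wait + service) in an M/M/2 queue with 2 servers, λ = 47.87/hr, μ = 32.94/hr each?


a = 1.4532; ρ = 0.7266; P₀ = 0.158330
Lq = P₀·a^c·ρ/(c!(1−ρ)²) = 1.62555
Wq = Lq/λ = 1.62555/47.87 = 0.03396 hr
W = Wq + 1/μ = 0.03396 + 0.03036 = 0.06432 hr

Final: 0.06432 hr


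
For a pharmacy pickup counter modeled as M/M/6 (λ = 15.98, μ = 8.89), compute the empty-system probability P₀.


a = λ/μ = 15.98/8.89 = 1.7975; ρ = a/c = 0.2996
Σ_{k=0}^{5} a^k/k! (terms k=0..5) = 1.00000 + 1.79753 + 1.61555 + 0.96800 + 0.43500 + 0.15638 = 5.97245
Tail: a^6/(6!(1−ρ)) = 33.73262/(720·0.7004) = 0.06689
P₀ = 1/(5.97245 + 0.06689) = 1/6.03934 = 0.165581

Final: 0.165581


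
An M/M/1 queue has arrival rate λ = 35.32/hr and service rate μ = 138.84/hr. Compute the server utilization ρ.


ρ = λ/μ = 35.32/138.84 = 0.2544

Final: 0.2544


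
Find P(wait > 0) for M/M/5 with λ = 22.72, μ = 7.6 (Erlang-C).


a = λ/μ = 2.9895; ρ = a/5 = 0.5979
P₀ = 0.047199 (from M/M/c formula)
C(c,a) = [a^c/(c!(1−ρ))]·P₀ = [238.76665/(120·0.4021)]·0.047199
= 4.94826·0.047199 = 0.233553

Final: 0.233553


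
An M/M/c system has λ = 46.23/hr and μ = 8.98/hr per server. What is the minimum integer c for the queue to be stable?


Stability requires cμ > λ ⇔ c > λ/μ.
λ/μ = 46.23/8.98 = 5.1481
Minimum integer c = ⌊5.1481⌋ + 1 = 6
Check: 6·8.98 = 53.88 > 46.23, while 5·8.98 = 44.90 ≤ 46.23

Final: 6 servers


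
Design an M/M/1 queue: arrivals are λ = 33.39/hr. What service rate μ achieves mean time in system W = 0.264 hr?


W = 1/(μ−λ) ⇒ μ − λ = 1/W = 1/0.264 = 3.7879
μ = λ + 1/W = 33.39 + 3.7879 = 37.1779 per hr

Final: 37.1779 /hr


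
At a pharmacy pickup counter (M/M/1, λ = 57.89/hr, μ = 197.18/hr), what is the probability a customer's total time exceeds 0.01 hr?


W ~ Exponential(μ−λ) for M/M/1.
μ − λ = 197.18 − 57.89 = 139.2900
P(W > t) = e^{−(μ−λ)t} = e^{−1.3929} = 0.248354

Final: 0.248354


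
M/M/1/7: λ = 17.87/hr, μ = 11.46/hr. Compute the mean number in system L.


ρ = 17.87/11.46 = 1.5593
L = ρ[1 − (K+1)ρ^K + Kρ^(K+1)] / [(1−ρ)(1−ρ^(K+1))]
Numerator: 1.5593·(1 − 8·22.417106 + 7·34.955819) = 103.468055
Denominator: (-0.5593)·(-33.955819) = 18.992740
L = 103.468055/18.992740 = 5.4478

Final: 5.4478


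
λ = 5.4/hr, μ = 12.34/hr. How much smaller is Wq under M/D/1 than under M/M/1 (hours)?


ρ = 5.4/12.34 = 0.4376
Wq(M/M/1) = ρ/(μ−λ) = 0.4376/6.94 = 0.06305 hr
Wq(M/D/1) = ρ/(2(μ−λ)) = 0.03153 hr
Savings = 0.06305 − 0.03153 = 0.03153 hr

Final: 0.03153 hr


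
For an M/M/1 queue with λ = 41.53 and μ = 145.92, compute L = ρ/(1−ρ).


ρ = λ/μ = 41.53/145.92 = 0.2846
L = ρ/(1−ρ) = 0.2846/(1 − 0.2846) = 0.2846/0.7154 = 0.3978

Final: 0.3978


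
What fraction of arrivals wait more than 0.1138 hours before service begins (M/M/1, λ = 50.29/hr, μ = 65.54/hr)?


ρ = 50.29/65.54 = 0.7673
P(Wq > t) = ρ·e^{−(μ−λ)t} = 0.7673·e^{−1.7355}
= 0.7673·0.176321 = 0.135294

Final: 0.135294


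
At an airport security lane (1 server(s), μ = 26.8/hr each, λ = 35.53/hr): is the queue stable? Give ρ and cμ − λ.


Total capacity cμ = 1·26.8 = 26.80/hr
ρ = λ/(cμ) = 35.53/26.80 = 1.3257
Stable ⇔ ρ < 1: NO
Spare capacity = cμ − λ = 26.80 − 35.53 = -8.73/hr

Final: ρ = 1.3257; unstable; margin = -8.73/hr


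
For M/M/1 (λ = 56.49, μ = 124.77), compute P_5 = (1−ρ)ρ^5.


ρ = 56.49/124.77 = 0.4528
P_n = (1−ρ)·ρ^n = (1 − 0.4528)·0.4528^5 = 0.5472·0.019024 = 0.010411

Final: 0.010411


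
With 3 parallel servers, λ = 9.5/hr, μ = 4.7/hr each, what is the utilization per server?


ρ = λ/(cμ) = 9.5/(3·4.7) = 9.5/14.10 = 0.6738

Final: 0.6738


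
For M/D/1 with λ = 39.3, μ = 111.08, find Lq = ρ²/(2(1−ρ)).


ρ = 39.3/111.08 = 0.3538
M/D/1: Lq = ρ²/(2(1−ρ)) = 0.1252/(2·0.6462) = 0.09685

Final: 0.09685


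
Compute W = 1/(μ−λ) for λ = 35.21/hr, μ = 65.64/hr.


W = 1/(μ−λ) = 1/(65.64 − 35.21) = 1/30.43 = 0.03286 hr

Final: 0.03286 hr


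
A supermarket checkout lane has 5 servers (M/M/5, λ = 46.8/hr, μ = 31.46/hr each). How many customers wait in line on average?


a = λ/μ = 1.4876; ρ = a/5 = 0.2975
P₀ = 0.225569
Lq = P₀·a^c·ρ / (c!·(1−ρ)²) = 0.225569·7.28510·0.2975/(120·0.49348)
= 0.008256

Final: 0.008256


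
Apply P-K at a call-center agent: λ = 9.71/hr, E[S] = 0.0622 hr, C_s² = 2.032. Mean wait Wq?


ρ = λ·E[S] = 9.71·0.0622 = 0.6040
E[S²] = E[S]²(1+C_s²) = 0.0622²·(1+2.032) = 0.011730
Wq = λ·E[S²]/(2(1−ρ)) = 9.71·0.011730/(2·0.3960) = 0.14380 hr

Final: 0.14380 hr


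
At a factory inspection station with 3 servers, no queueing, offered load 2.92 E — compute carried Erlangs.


B(3,2.92) = 0.336464 (Erlang-B)
Carried load = a(1 − B) = 2.92·(1 − 0.336464) = 2.92·0.663536 = 1.9375 E

Final: 1.9375 Erlangs


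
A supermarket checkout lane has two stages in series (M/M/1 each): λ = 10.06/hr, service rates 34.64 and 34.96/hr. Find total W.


Each node sees arrival rate λ = 10.06/hr (tandem ⇒ throughput preserved).
W₁ = 1/(μ₁−λ) = 1/(34.64−10.06) = 0.04068 hr
W₂ = 1/(μ₂−λ) = 1/(34.96−10.06) = 0.04016 hr
W_total = W₁ + W₂ = 0.04068 + 0.04016 = 0.08084 hr

Final: 0.08084 hr


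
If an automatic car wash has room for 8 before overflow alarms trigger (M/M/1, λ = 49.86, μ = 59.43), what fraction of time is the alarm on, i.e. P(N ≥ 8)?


ρ = 49.86/59.43 = 0.8390
P(N ≥ n) = ρ^n = 0.8390^8 = 0.245455

Final: 0.245455


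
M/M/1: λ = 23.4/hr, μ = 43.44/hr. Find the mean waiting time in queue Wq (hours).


ρ = 23.4/43.44 = 0.5387
Wq = ρ/(μ−λ) = 0.5387/(43.44 − 23.4) = 0.5387/20.04 = 0.02688 hr

Final: 0.02688 hr


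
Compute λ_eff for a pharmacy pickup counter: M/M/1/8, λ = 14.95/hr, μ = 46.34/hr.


ρ = 0.3226; P_K = (1−ρ)ρ^8/(1−ρ^9) = 0.00007949
λ_eff = λ(1 − P_K) = 14.95·(1 − 0.00007949) = 14.95·0.999921 = 14.9488 /hr

Final: 14.9488 /hr


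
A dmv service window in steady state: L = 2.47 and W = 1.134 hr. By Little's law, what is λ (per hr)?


λ = L/W = 2.47/1.134 = 2.1781 /hr

Final: 2.1781 /hr


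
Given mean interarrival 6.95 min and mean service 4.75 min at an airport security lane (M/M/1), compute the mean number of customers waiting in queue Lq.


λ = 60/6.95 = 8.6331 /hr
μ = 60/4.75 = 12.6316 /hr
ρ = λ/μ = 8.6331/12.6316 = 0.6835
Lq = ρ²/(1−ρ) = 0.4671/0.3165 = 1.4756

Final: 1.4756


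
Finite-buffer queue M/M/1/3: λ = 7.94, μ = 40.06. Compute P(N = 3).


ρ = λ/μ = 7.94/40.06 = 0.1982
P_K = (1−ρ)ρ^K/(1−ρ^(K+1)) = (0.8018·0.007786)/(1 − 0.001543)
= 0.006243/0.998457 = 0.006253

Final: 0.006253


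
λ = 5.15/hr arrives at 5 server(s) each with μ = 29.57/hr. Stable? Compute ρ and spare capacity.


Total capacity cμ = 5·29.57 = 147.85/hr
ρ = λ/(cμ) = 5.15/147.85 = 0.03483
Stable ⇔ ρ < 1: YES
Spare capacity = cμ − λ = 147.85 − 5.15 = 142.70/hr

Final: ρ = 0.03483; stable; margin = 142.70/hr


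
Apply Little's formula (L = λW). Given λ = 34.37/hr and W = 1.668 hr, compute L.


L = λW = 34.37·1.668 = 57.3292

Final: 57.3292


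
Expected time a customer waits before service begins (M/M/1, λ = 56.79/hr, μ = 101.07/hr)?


ρ = 56.79/101.07 = 0.5619
Wq = ρ/(μ−λ) = 0.5619/(101.07 − 56.79) = 0.5619/44.28 = 0.01269 hr

Final: 0.01269 hr


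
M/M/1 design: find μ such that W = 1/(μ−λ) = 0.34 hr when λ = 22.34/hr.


W = 1/(μ−λ) ⇒ μ − λ = 1/W = 1/0.34 = 2.9412
μ = λ + 1/W = 22.34 + 2.9412 = 25.2812 per hr

Final: 25.2812 /hr


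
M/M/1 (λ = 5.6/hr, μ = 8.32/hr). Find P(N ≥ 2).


ρ = 5.6/8.32 = 0.6731
P(N ≥ n) = ρ^n = 0.6731^2 = 0.453033

Final: 0.453033


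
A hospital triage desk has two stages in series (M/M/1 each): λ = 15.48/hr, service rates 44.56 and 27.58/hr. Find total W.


Each node sees arrival rate λ = 15.48/hr (tandem ⇒ throughput preserved).
W₁ = 1/(μ₁−λ) = 1/(44.56−15.48) = 0.03439 hr
W₂ = 1/(μ₂−λ) = 1/(27.58−15.48) = 0.08264 hr
W_total = W₁ + W₂ = 0.03439 + 0.08264 = 0.11703 hr

Final: 0.11703 hr


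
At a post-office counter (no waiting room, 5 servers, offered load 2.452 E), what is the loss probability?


B(c,a) = (a^c/c!) / Σ_{k=0}^{c} a^k/k!
a^5/5! = 0.738620
Σ terms (k=0..5): 1.00000 + 2.45200 + 3.00615 + 2.45703 + 1.50616 + 0.73862 = 11.159959
B = 0.738620/11.159959 = 0.066185

Final: 0.066185


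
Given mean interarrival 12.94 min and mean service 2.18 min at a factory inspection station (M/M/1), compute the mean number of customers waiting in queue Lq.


λ = 60/12.94 = 4.6368 /hr
μ = 60/2.18 = 27.5229 /hr
ρ = λ/μ = 4.6368/27.5229 = 0.1685
Lq = ρ²/(1−ρ) = 0.02838/0.8315 = 0.03413

Final: 0.03413


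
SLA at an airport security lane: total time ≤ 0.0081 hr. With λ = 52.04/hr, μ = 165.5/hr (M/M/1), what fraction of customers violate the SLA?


W ~ Exponential(μ−λ) for M/M/1.
μ − λ = 165.5 − 52.04 = 113.4600
P(W > t) = e^{−(μ−λ)t} = e^{−0.9190} = 0.398907

Final: 0.398907


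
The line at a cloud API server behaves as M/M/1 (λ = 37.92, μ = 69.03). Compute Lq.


ρ = 37.92/69.03 = 0.5493
Lq = ρ²/(1−ρ) = 0.3018/0.4507 = 0.6696

Final: 0.6696


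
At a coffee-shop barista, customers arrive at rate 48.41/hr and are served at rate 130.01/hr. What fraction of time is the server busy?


ρ = λ/μ = 48.41/130.01 = 0.3724

Final: 0.3724


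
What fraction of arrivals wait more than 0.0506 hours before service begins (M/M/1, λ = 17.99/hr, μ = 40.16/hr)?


ρ = 17.99/40.16 = 0.4480
P(Wq > t) = ρ·e^{−(μ−λ)t} = 0.4480·e^{−1.1218}
= 0.4480·0.325692 = 0.145897

Final: 0.145897


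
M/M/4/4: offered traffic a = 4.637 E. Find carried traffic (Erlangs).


B(4,4.637) = 0.368549 (Erlang-B)
Carried load = a(1 − B) = 4.637·(1 − 0.368549) = 4.637·0.631451 = 2.9280 E

Final: 2.9280 Erlangs


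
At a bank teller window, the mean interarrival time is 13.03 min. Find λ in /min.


λ = 1/(interarrival time) in consistent units.
1 minute = 1 min, so λ = 1/13.03 = 0.07675 per minute

Final: 0.07675 /min


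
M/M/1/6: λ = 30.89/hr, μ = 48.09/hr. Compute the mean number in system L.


ρ = 30.89/48.09 = 0.6423
L = ρ[1 − (K+1)ρ^K + Kρ^(K+1)] / [(1−ρ)(1−ρ^(K+1))]
Numerator: 0.6423·(1 − 7·0.070239 + 6·0.045117) = 0.500400
Denominator: (0.3577)·(0.954883) = 0.341526
L = 0.500400/0.341526 = 1.4652

Final: 1.4652


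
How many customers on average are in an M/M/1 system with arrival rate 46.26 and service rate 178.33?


ρ = λ/μ = 46.26/178.33 = 0.2594
L = ρ/(1−ρ) = 0.2594/(1 − 0.2594) = 0.2594/0.7406 = 0.3503

Final: 0.3503


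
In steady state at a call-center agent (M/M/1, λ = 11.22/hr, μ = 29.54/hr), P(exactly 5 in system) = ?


ρ = 11.22/29.54 = 0.3798
P_n = (1−ρ)·ρ^n = (1 − 0.3798)·0.3798^5 = 0.6202·0.007905 = 0.004903

Final: 0.004903


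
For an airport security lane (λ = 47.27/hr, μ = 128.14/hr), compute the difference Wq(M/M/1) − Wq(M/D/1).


ρ = 47.27/128.14 = 0.3689
Wq(M/M/1) = ρ/(μ−λ) = 0.3689/80.87 = 0.004562 hr
Wq(M/D/1) = ρ/(2(μ−λ)) = 0.002281 hr
Savings = 0.004562 − 0.002281 = 0.002281 hr

Final: 0.002281 hr


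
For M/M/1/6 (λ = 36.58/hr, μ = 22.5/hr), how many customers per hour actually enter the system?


ρ = 1.6258; P_K = (1−ρ)ρ^6/(1−ρ^7) = 0.398173
λ_eff = λ(1 − P_K) = 36.58·(1 − 0.398173) = 36.58·0.601827 = 22.0148 /hr

Final: 22.0148 /hr


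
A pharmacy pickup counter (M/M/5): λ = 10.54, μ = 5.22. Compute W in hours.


a = 2.0192; ρ = 0.4038; P₀ = 0.131728
Lq = P₀·a^c·ρ/(c!(1−ρ)²) = 0.04186
Wq = Lq/λ = 0.04186/10.54 = 0.003972 hr
W = Wq + 1/μ = 0.003972 + 0.19157 = 0.19554 hr

Final: 0.19554 hr


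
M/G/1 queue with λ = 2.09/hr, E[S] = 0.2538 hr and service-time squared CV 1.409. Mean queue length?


ρ = λ·E[S] = 2.09·0.2538 = 0.5304
Lq = ρ²(1+C_s²)/(2(1−ρ)) = 0.2814·(1+1.409)/(2·0.4696)
= 0.2814·2.4090/0.9391 = 0.72176

Final: 0.72176


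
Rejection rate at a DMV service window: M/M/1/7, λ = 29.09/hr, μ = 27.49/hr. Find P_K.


ρ = λ/μ = 29.09/27.49 = 1.0582
P_K = (1−ρ)ρ^K/(1−ρ^(K+1)) = (-0.05820·1.485877)/(1 − 1.572360)
= -0.086482/-0.572360 = 0.151098

Final: 0.151098


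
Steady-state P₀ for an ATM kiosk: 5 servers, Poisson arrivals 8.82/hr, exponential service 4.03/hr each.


a = λ/μ = 8.82/4.03 = 2.1886; ρ = a/c = 0.4377
Σ_{k=0}^{4} a^k/k! (terms k=0..4) = 1.00000 + 2.18859 + 2.39495 + 1.74719 + 0.95597 = 8.28669
Tail: a^5/(5!(1−ρ)) = 50.21318/(120·0.5623) = 0.74419
P₀ = 1/(8.28669 + 0.74419) = 1/9.03088 = 0.110731

Final: 0.110731


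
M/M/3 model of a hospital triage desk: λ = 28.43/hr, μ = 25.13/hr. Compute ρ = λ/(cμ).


ρ = λ/(cμ) = 28.43/(3·25.13) = 28.43/75.39 = 0.3771

Final: 0.3771


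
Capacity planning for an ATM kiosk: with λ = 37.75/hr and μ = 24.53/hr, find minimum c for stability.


Stability requires cμ > λ ⇔ c > λ/μ.
λ/μ = 37.75/24.53 = 1.5389
Minimum integer c = ⌊1.5389⌋ + 1 = 2
Check: 2·24.53 = 49.06 > 37.75, while 1·24.53 = 24.53 ≤ 37.75

Final: 2 servers


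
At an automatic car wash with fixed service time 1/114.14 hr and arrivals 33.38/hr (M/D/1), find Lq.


ρ = 33.38/114.14 = 0.2924
M/D/1: Lq = ρ²/(2(1−ρ)) = 0.08553/(2·0.7076) = 0.06044

Final: 0.06044


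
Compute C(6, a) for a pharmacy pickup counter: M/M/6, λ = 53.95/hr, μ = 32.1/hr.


a = λ/μ = 1.6807; ρ = a/6 = 0.2801
P₀ = 0.186152 (from M/M/c formula)
C(c,a) = [a^c/(c!(1−ρ))]·P₀ = [22.53816/(720·0.7199)]·0.186152
= 0.04348·0.186152 = 0.008094

Final: 0.008094


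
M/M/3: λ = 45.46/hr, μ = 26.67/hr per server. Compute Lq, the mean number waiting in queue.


a = λ/μ = 1.7045; ρ = a/3 = 0.5682
P₀ = 0.164780
Lq = P₀·a^c·ρ / (c!·(1−ρ)²) = 0.164780·4.95244·0.5682/(6·0.18647)
= 0.41443

Final: 0.41443


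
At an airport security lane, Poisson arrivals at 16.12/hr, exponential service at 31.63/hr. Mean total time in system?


W = 1/(μ−λ) = 1/(31.63 − 16.12) = 1/15.51 = 0.06447 hr

Final: 0.06447 hr


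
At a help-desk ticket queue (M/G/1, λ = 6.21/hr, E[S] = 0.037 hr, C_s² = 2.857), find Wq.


ρ = λ·E[S] = 6.21·0.037 = 0.2298
E[S²] = E[S]²(1+C_s²) = 0.037²·(1+2.857) = 0.005280
Wq = λ·E[S²]/(2(1−ρ)) = 6.21·0.005280/(2·0.7702) = 0.02129 hr

Final: 0.02129 hr


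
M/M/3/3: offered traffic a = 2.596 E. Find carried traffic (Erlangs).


B(3,2.596) = 0.295082 (Erlang-B)
Carried load = a(1 − B) = 2.596·(1 − 0.295082) = 2.596·0.704918 = 1.8300 E

Final: 1.8300 Erlangs


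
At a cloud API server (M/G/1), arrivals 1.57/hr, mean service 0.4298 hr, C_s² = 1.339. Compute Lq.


ρ = λ·E[S] = 1.57·0.4298 = 0.6748
Lq = ρ²(1+C_s²)/(2(1−ρ)) = 0.4553·(1+1.339)/(2·0.3252)
= 0.4553·2.3390/0.6504 = 1.63743

Final: 1.63743


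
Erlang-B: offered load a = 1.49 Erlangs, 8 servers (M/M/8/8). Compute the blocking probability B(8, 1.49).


B(c,a) = (a^c/c!) / Σ_{k=0}^{c} a^k/k!
a^8/8! = 0.0006025
Σ terms (k=0..8): 1.00000 + 1.49000 + 1.11005 + 0.55132 + 0.20537 + 0.06120 + 0.01520 + 0.003235 + 0.0006025 = 4.436979
B = 0.0006025/4.436979 = 0.0001358

Final: 0.0001358


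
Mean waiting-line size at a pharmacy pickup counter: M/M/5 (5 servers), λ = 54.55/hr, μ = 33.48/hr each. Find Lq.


a = λ/μ = 1.6293; ρ = a/5 = 0.3259
P₀ = 0.195573
Lq = P₀·a^c·ρ / (c!·(1−ρ)²) = 0.195573·11.48277·0.3259/(120·0.45446)
= 0.01342

Final: 0.01342


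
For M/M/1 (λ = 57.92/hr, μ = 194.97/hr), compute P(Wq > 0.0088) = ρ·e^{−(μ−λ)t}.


ρ = 57.92/194.97 = 0.2971
P(Wq > t) = ρ·e^{−(μ−λ)t} = 0.2971·e^{−1.2060}
= 0.2971·0.299380 = 0.088937

Final: 0.088937


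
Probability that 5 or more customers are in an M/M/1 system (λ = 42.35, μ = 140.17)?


ρ = 42.35/140.17 = 0.3021
P(N ≥ n) = ρ^n = 0.3021^5 = 0.002518

Final: 0.002518


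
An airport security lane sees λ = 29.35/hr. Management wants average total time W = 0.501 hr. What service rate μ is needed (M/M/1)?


W = 1/(μ−λ) ⇒ μ − λ = 1/W = 1/0.501 = 1.9960
μ = λ + 1/W = 29.35 + 1.9960 = 31.3460 per hr

Final: 31.3460 /hr


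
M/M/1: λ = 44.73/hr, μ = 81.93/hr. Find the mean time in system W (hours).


W = 1/(μ−λ) = 1/(81.93 − 44.73) = 1/37.20 = 0.02688 hr

Final: 0.02688 hr


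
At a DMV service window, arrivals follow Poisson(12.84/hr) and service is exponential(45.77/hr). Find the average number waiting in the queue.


ρ = 12.84/45.77 = 0.2805
Lq = ρ²/(1−ρ) = 0.07870/0.7195 = 0.1094

Final: 0.1094


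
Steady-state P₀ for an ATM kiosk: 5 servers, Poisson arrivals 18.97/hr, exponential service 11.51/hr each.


a = λ/μ = 18.97/11.51 = 1.6481; ρ = a/c = 0.3296
Σ_{k=0}^{4} a^k/k! (terms k=0..4) = 1.00000 + 1.64813 + 1.35817 + 0.74615 + 0.30744 = 5.05989
Tail: a^5/(5!(1−ρ)) = 12.16074/(120·0.6704) = 0.15117
P₀ = 1/(5.05989 + 0.15117) = 1/5.21106 = 0.191900

Final: 0.191900


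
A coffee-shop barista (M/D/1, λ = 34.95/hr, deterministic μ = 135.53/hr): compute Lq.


ρ = 34.95/135.53 = 0.2579
M/D/1: Lq = ρ²/(2(1−ρ)) = 0.06650/(2·0.7421) = 0.04480

Final: 0.04480


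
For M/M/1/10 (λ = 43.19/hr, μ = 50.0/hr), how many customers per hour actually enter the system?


ρ = 0.8638; P_K = (1−ρ)ρ^10/(1−ρ^11) = 0.039364
λ_eff = λ(1 − P_K) = 43.19·(1 − 0.039364) = 43.19·0.960636 = 41.4899 /hr

Final: 41.4899 /hr


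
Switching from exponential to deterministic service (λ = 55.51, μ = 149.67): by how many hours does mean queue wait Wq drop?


ρ = 55.51/149.67 = 0.3709
Wq(M/M/1) = ρ/(μ−λ) = 0.3709/94.16 = 0.003939 hr
Wq(M/D/1) = ρ/(2(μ−λ)) = 0.001969 hr
Savings = 0.003939 − 0.001969 = 0.001969 hr

Final: 0.001969 hr


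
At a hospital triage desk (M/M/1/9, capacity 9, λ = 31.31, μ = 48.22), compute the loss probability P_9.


ρ = λ/μ = 31.31/48.22 = 0.6493
P_K = (1−ρ)ρ^K/(1−ρ^(K+1)) = (0.3507·0.020516)/(1 − 0.013322)
= 0.007195/0.986678 = 0.007292

Final: 0.007292


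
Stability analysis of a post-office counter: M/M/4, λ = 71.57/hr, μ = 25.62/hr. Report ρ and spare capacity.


Total capacity cμ = 4·25.62 = 102.48/hr
ρ = λ/(cμ) = 71.57/102.48 = 0.6984
Stable ⇔ ρ < 1: YES
Spare capacity = cμ − λ = 102.48 − 71.57 = 30.91/hr

Final: ρ = 0.6984; stable; margin = 30.91/hr


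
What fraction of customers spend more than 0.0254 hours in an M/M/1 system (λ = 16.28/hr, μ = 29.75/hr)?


W ~ Exponential(μ−λ) for M/M/1.
μ − λ = 29.75 − 16.28 = 13.4700
P(W > t) = e^{−(μ−λ)t} = e^{−0.3421} = 0.710250

Final: 0.710250


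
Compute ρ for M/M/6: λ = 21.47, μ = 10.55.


ρ = λ/(cμ) = 21.47/(6·10.55) = 21.47/63.30 = 0.3392

Final: 0.3392


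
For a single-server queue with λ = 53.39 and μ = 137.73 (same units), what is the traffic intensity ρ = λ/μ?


ρ = λ/μ = 53.39/137.73 = 0.3876

Final: 0.3876


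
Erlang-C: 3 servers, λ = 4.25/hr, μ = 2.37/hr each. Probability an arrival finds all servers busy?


a = λ/μ = 1.7932; ρ = a/3 = 0.5977
P₀ = 0.147266 (from M/M/c formula)
C(c,a) = [a^c/(c!(1−ρ))]·P₀ = [5.76663/(6·0.4023)]·0.147266
= 2.38932·0.147266 = 0.351865

Final: 0.351865


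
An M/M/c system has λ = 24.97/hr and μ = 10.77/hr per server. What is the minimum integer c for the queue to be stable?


Stability requires cμ > λ ⇔ c > λ/μ.
λ/μ = 24.97/10.77 = 2.3185
Minimum integer c = ⌊2.3185⌋ + 1 = 3
Check: 3·10.77 = 32.31 > 24.97, while 2·10.77 = 21.54 ≤ 24.97

Final: 3 servers


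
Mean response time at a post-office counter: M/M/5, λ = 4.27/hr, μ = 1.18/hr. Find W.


a = 3.6186; ρ = 0.7237; P₀ = 0.022260
Lq = P₀·a^c·ρ/(c!(1−ρ)²) = 1.09138
Wq = Lq/λ = 1.09138/4.27 = 0.25559 hr
W = Wq + 1/μ = 0.25559 + 0.84746 = 1.10305 hr

Final: 1.10305 hr


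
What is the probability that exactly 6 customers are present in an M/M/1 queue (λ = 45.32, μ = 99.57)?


ρ = 45.32/99.57 = 0.4552
P_n = (1−ρ)·ρ^n = (1 − 0.4552)·0.4552^6 = 0.5448·0.008891 = 0.004844

Final: 0.004844


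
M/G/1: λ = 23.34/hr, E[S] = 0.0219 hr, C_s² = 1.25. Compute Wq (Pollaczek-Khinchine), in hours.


ρ = λ·E[S] = 23.34·0.0219 = 0.5111
E[S²] = E[S]²(1+C_s²) = 0.0219²·(1+1.25) = 0.001079
Wq = λ·E[S²]/(2(1−ρ)) = 23.34·0.001079/(2·0.4889) = 0.02576 hr

Final: 0.02576 hr


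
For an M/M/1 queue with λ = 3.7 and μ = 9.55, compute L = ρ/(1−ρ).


ρ = λ/μ = 3.7/9.55 = 0.3874
L = ρ/(1−ρ) = 0.3874/(1 − 0.3874) = 0.3874/0.6126 = 0.6325

Final: 0.6325


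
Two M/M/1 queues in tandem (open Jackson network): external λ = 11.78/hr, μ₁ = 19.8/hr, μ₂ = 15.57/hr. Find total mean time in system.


Each node sees arrival rate λ = 11.78/hr (tandem ⇒ throughput preserved).
W₁ = 1/(μ₁−λ) = 1/(19.8−11.78) = 0.12469 hr
W₂ = 1/(μ₂−λ) = 1/(15.57−11.78) = 0.26385 hr
W_total = W₁ + W₂ = 0.12469 + 0.26385 = 0.38854 hr

Final: 0.38854 hr


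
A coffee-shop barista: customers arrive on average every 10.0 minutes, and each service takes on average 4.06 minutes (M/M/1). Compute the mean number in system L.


λ = 60/10.0 = 6.0000 /hr
μ = 60/4.06 = 14.7783 /hr
ρ = λ/μ = 6.0000/14.7783 = 0.4060
L = ρ/(1−ρ) = 0.4060/0.5940 = 0.6835

Final: 0.6835


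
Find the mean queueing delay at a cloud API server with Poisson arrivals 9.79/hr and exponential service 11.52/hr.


ρ = 9.79/11.52 = 0.8498
Wq = ρ/(μ−λ) = 0.8498/(11.52 − 9.79) = 0.8498/1.73 = 0.4912 hr

Final: 0.4912 hr


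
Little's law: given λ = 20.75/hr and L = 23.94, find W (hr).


W = L/λ = 23.94/20.75 = 1.1537 hr

Final: 1.1537 hr


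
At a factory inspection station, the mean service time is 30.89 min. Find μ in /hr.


μ = 1/(service time) in consistent units.
1 hour = 60 min, so μ = 60/30.89 = 1.9424 per hour

Final: 1.9424 /hr


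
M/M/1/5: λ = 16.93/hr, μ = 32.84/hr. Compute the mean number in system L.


ρ = 16.93/32.84 = 0.5155
L = ρ[1 − (K+1)ρ^K + Kρ^(K+1)] / [(1−ρ)(1−ρ^(K+1))]
Numerator: 0.5155·(1 − 6·0.036414 + 5·0.018773) = 0.451284
Denominator: (0.4845)·(0.981227) = 0.475375
L = 0.451284/0.475375 = 0.9493

Final: 0.9493


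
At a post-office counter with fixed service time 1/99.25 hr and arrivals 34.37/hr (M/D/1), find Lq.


ρ = 34.37/99.25 = 0.3463
M/D/1: Lq = ρ²/(2(1−ρ)) = 0.1199/(2·0.6537) = 0.09172

Final: 0.09172


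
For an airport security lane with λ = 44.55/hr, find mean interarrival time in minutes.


Mean interarrival time = 1/λ = 1/44.55 hour = 0.02245 hour
In minutes: 0.02245 × 60 = 1.3468 min

Final: 1.3468 min


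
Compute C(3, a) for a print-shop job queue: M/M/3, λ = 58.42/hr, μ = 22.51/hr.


a = λ/μ = 2.5953; ρ = a/3 = 0.8651
P₀ = 0.035014 (from M/M/c formula)
C(c,a) = [a^c/(c!(1−ρ))]·P₀ = [17.48067/(6·0.1349)]·0.035014
= 21.59660·0.035014 = 0.756192

Final: 0.756192


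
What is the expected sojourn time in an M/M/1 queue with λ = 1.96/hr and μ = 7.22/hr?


W = 1/(μ−λ) = 1/(7.22 − 1.96) = 1/5.26 = 0.1901 hr

Final: 0.1901 hr


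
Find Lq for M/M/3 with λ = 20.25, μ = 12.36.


a = λ/μ = 1.6383; ρ = a/3 = 0.5461
P₀ = 0.178723
Lq = P₀·a^c·ρ / (c!·(1−ρ)²) = 0.178723·4.39764·0.5461/(6·0.20601)
= 0.34725

Final: 0.34725


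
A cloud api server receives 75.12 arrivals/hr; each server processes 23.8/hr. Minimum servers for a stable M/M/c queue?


Stability requires cμ > λ ⇔ c > λ/μ.
λ/μ = 75.12/23.8 = 3.1563
Minimum integer c = ⌊3.1563⌋ + 1 = 4
Check: 4·23.8 = 95.20 > 75.12, while 3·23.8 = 71.40 ≤ 75.12

Final: 4 servers


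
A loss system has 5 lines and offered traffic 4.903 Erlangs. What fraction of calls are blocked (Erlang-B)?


B(c,a) = (a^c/c!) / Σ_{k=0}^{c} a^k/k!
a^5/5! = 23.611752
Σ terms (k=0..5): 1.00000 + 4.90300 + 12.01970 + 19.64420 + 24.07888 + 23.61175 = 85.257543
B = 23.611752/85.257543 = 0.276946

Final: 0.276946


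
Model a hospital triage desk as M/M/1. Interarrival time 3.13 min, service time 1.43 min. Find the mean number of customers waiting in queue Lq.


λ = 60/3.13 = 19.1693 /hr
μ = 60/1.43 = 41.9580 /hr
ρ = λ/μ = 19.1693/41.9580 = 0.4569
Lq = ρ²/(1−ρ) = 0.2087/0.5431 = 0.3843

Final: 0.3843


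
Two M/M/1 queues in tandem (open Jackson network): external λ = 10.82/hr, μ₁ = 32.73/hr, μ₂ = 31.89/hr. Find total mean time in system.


Each node sees arrival rate λ = 10.82/hr (tandem ⇒ throughput preserved).
W₁ = 1/(μ₁−λ) = 1/(32.73−10.82) = 0.04564 hr
W₂ = 1/(μ₂−λ) = 1/(31.89−10.82) = 0.04746 hr
W_total = W₁ + W₂ = 0.04564 + 0.04746 = 0.09310 hr

Final: 0.09310 hr


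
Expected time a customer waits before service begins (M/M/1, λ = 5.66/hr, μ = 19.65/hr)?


ρ = 5.66/19.65 = 0.2880
Wq = ρ/(μ−λ) = 0.2880/(19.65 − 5.66) = 0.2880/13.99 = 0.02059 hr

Final: 0.02059 hr


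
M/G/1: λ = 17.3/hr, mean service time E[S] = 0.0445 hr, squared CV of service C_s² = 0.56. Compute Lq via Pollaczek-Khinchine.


ρ = λ·E[S] = 17.3·0.0445 = 0.7699
Lq = ρ²(1+C_s²)/(2(1−ρ)) = 0.5927·(1+0.56)/(2·0.2301)
= 0.5927·1.5600/0.4603 = 2.00861

Final: 2.00861


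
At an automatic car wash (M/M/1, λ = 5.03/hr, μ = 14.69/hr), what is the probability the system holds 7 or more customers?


ρ = 5.03/14.69 = 0.3424
P(N ≥ n) = ρ^n = 0.3424^7 = 0.0005519

Final: 0.0005519


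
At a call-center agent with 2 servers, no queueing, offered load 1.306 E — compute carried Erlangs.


B(2,1.306) = 0.269980 (Erlang-B)
Carried load = a(1 − B) = 1.306·(1 − 0.269980) = 1.306·0.730020 = 0.9534 E

Final: 0.9534 Erlangs


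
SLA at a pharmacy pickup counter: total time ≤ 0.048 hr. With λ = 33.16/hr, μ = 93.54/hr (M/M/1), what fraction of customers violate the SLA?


W ~ Exponential(μ−λ) for M/M/1.
μ − λ = 93.54 − 33.16 = 60.3800
P(W > t) = e^{−(μ−λ)t} = e^{−2.8982} = 0.055120

Final: 0.055120


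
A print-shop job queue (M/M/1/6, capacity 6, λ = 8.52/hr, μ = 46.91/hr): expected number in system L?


ρ = 8.52/46.91 = 0.1816
L = ρ[1 − (K+1)ρ^K + Kρ^(K+1)] / [(1−ρ)(1−ρ^(K+1))]
Numerator: 0.1816·(1 − 7·0.00003590 + 6·0.000006520) = 0.181586
Denominator: (0.8184)·(0.999993) = 0.818370
L = 0.181586/0.818370 = 0.2219

Final: 0.2219


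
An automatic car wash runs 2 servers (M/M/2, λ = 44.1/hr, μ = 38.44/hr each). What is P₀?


a = λ/μ = 44.1/38.44 = 1.1472; ρ = a/c = 0.5736
Σ_{k=0}^{1} a^k/k! (terms k=0..1) = 1.00000 + 1.14724 = 2.14724
Tail: a^2/(2!(1−ρ)) = 1.31617/(2·0.4264) = 1.54342
P₀ = 1/(2.14724 + 1.54342) = 1/3.69067 = 0.270954

Final: 0.270954


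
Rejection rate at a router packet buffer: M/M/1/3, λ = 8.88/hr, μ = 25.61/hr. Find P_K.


ρ = λ/μ = 8.88/25.61 = 0.3467
P_K = (1−ρ)ρ^K/(1−ρ^(K+1)) = (0.6533·0.041688)/(1 − 0.014455)
= 0.027233/0.985545 = 0.027632

Final: 0.027632


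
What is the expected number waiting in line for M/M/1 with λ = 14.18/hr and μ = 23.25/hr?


ρ = 14.18/23.25 = 0.6099
Lq = ρ²/(1−ρ) = 0.3720/0.3901 = 0.9535

Final: 0.9535


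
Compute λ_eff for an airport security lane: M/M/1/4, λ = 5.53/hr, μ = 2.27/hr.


ρ = 2.4361; P_K = (1−ρ)ρ^4/(1−ρ^5) = 0.596463
λ_eff = λ(1 − P_K) = 5.53·(1 − 0.596463) = 5.53·0.403537 = 2.2316 /hr

Final: 2.2316 /hr


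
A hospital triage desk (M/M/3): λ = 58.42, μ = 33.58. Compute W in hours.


a = 1.7397; ρ = 0.5799; P₀ = 0.157677
Lq = P₀·a^c·ρ/(c!(1−ρ)²) = 0.45471
Wq = Lq/λ = 0.45471/58.42 = 0.007783 hr
W = Wq + 1/μ = 0.007783 + 0.02978 = 0.03756 hr

Final: 0.03756 hr


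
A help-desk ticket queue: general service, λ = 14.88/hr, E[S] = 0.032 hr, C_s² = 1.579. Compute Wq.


ρ = λ·E[S] = 14.88·0.032 = 0.4762
E[S²] = E[S]²(1+C_s²) = 0.032²·(1+1.579) = 0.002641
Wq = λ·E[S²]/(2(1−ρ)) = 14.88·0.002641/(2·0.5238) = 0.03751 hr

Final: 0.03751 hr


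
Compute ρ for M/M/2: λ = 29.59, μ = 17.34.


ρ = λ/(cμ) = 29.59/(2·17.34) = 29.59/34.68 = 0.8532

Final: 0.8532


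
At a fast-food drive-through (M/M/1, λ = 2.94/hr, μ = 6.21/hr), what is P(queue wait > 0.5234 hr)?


ρ = 2.94/6.21 = 0.4734
P(Wq > t) = ρ·e^{−(μ−λ)t} = 0.4734·e^{−1.7115}
= 0.4734·0.180591 = 0.085497

Final: 0.085497


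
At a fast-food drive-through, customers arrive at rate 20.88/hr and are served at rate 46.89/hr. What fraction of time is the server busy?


ρ = λ/μ = 20.88/46.89 = 0.4453

Final: 0.4453


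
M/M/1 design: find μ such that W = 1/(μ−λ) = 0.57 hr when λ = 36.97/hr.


W = 1/(μ−λ) ⇒ μ − λ = 1/W = 1/0.57 = 1.7544
μ = λ + 1/W = 36.97 + 1.7544 = 38.7244 per hr

Final: 38.7244 /hr


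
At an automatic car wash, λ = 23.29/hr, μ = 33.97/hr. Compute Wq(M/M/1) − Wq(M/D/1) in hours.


ρ = 23.29/33.97 = 0.6856
Wq(M/M/1) = ρ/(μ−λ) = 0.6856/10.68 = 0.06420 hr
Wq(M/D/1) = ρ/(2(μ−λ)) = 0.03210 hr
Savings = 0.06420 − 0.03210 = 0.03210 hr

Final: 0.03210 hr


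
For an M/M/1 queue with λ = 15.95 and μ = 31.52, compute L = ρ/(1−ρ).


ρ = λ/μ = 15.95/31.52 = 0.5060
L = ρ/(1−ρ) = 0.5060/(1 − 0.5060) = 0.5060/0.4940 = 1.0244

Final: 1.0244


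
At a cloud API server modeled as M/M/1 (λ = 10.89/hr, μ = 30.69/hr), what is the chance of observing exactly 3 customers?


ρ = 10.89/30.69 = 0.3548
P_n = (1−ρ)·ρ^n = (1 − 0.3548)·0.3548^3 = 0.6452·0.044678 = 0.028824

Final: 0.028824


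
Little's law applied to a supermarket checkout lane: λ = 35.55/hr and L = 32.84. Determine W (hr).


W = L/λ = 32.84/35.55 = 0.9238 hr

Final: 0.9238 hr


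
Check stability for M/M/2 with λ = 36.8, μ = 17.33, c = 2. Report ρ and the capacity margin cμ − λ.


Total capacity cμ = 2·17.33 = 34.66/hr
ρ = λ/(cμ) = 36.8/34.66 = 1.0617
Stable ⇔ ρ < 1: NO
Spare capacity = cμ − λ = 34.66 − 36.8 = -2.14/hr

Final: ρ = 1.0617; unstable; margin = -2.14/hr


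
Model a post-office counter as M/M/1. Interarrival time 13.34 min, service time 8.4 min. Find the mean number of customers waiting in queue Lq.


λ = 60/13.34 = 4.4978 /hr
μ = 60/8.4 = 7.1429 /hr
ρ = λ/μ = 4.4978/7.1429 = 0.6297
Lq = ρ²/(1−ρ) = 0.3965/0.3703 = 1.0707

Final: 1.0707


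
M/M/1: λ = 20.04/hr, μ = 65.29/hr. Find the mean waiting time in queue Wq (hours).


ρ = 20.04/65.29 = 0.3069
Wq = ρ/(μ−λ) = 0.3069/(65.29 − 20.04) = 0.3069/45.25 = 0.006783 hr

Final: 0.006783 hr


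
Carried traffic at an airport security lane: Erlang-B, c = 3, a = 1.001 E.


B(3,1.001) = 0.062629 (Erlang-B)
Carried load = a(1 − B) = 1.001·(1 − 0.062629) = 1.001·0.937371 = 0.9383 E

Final: 0.9383 Erlangs


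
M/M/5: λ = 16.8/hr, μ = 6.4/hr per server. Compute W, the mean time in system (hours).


a = 2.6250; ρ = 0.5250; P₀ = 0.070176
Lq = P₀·a^c·ρ/(c!(1−ρ)²) = 0.16960
Wq = Lq/λ = 0.16960/16.8 = 0.01010 hr
W = Wq + 1/μ = 0.01010 + 0.15625 = 0.16635 hr

Final: 0.16635 hr


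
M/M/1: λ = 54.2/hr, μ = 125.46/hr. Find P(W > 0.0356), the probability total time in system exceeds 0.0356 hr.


W ~ Exponential(μ−λ) for M/M/1.
μ − λ = 125.46 − 54.2 = 71.2600
P(W > t) = e^{−(μ−λ)t} = e^{−2.5369} = 0.079115

Final: 0.079115


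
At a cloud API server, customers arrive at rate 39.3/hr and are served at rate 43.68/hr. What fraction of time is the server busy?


ρ = λ/μ = 39.3/43.68 = 0.8997

Final: 0.8997


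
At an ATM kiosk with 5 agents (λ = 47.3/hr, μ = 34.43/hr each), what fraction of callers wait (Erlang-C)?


a = λ/μ = 1.3738; ρ = a/5 = 0.2748
P₀ = 0.252892 (from M/M/c formula)
C(c,a) = [a^c/(c!(1−ρ))]·P₀ = [4.89351/(120·0.7252)]·0.252892
= 0.05623·0.252892 = 0.014220

Final: 0.014220


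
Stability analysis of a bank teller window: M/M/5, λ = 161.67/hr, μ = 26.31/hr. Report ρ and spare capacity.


Total capacity cμ = 5·26.31 = 131.55/hr
ρ = λ/(cμ) = 161.67/131.55 = 1.2290
Stable ⇔ ρ < 1: NO
Spare capacity = cμ − λ = 131.55 − 161.67 = -30.12/hr

Final: ρ = 1.2290; unstable; margin = -30.12/hr


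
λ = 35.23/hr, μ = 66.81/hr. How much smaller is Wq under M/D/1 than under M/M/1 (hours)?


ρ = 35.23/66.81 = 0.5273
Wq(M/M/1) = ρ/(μ−λ) = 0.5273/31.58 = 0.01670 hr
Wq(M/D/1) = ρ/(2(μ−λ)) = 0.008349 hr
Savings = 0.01670 − 0.008349 = 0.008349 hr

Final: 0.008349 hr


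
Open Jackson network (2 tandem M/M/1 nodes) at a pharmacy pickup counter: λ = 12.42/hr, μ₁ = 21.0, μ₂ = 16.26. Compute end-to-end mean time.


Each node sees arrival rate λ = 12.42/hr (tandem ⇒ throughput preserved).
W₁ = 1/(μ₁−λ) = 1/(21.0−12.42) = 0.11655 hr
W₂ = 1/(μ₂−λ) = 1/(16.26−12.42) = 0.26042 hr
W_total = W₁ + W₂ = 0.11655 + 0.26042 = 0.37697 hr

Final: 0.37697 hr


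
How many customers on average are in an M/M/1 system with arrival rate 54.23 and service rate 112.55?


ρ = λ/μ = 54.23/112.55 = 0.4818
L = ρ/(1−ρ) = 0.4818/(1 − 0.4818) = 0.4818/0.5182 = 0.9299

Final: 0.9299


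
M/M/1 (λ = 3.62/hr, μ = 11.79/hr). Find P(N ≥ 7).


ρ = 3.62/11.79 = 0.3070
P(N ≥ n) = ρ^n = 0.3070^7 = 0.0002573

Final: 0.0002573


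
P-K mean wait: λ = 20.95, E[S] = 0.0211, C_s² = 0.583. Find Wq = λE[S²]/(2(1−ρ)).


ρ = λ·E[S] = 20.95·0.0211 = 0.4420
E[S²] = E[S]²(1+C_s²) = 0.0211²·(1+0.583) = 0.0007048
Wq = λ·E[S²]/(2(1−ρ)) = 20.95·0.0007048/(2·0.5580) = 0.01323 hr

Final: 0.01323 hr


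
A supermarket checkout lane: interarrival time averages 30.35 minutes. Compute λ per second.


λ = 1/(interarrival time) in consistent units.
1 second = 0.0166667 min, so λ = 0.0166667/30.35 = 0.0005491 per second

Final: 0.0005491 /sec


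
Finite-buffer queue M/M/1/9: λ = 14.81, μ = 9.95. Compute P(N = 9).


ρ = λ/μ = 14.81/9.95 = 1.4884
P_K = (1−ρ)ρ^K/(1−ρ^(K+1)) = (-0.4884·35.858143)/(1 − 53.372774)
= -17.514631/-52.372774 = 0.334422

Final: 0.334422


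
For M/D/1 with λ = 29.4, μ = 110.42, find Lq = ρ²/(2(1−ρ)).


ρ = 29.4/110.42 = 0.2663
M/D/1: Lq = ρ²/(2(1−ρ)) = 0.07089/(2·0.7337) = 0.04831

Final: 0.04831


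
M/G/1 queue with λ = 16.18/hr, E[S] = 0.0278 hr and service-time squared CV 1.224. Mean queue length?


ρ = λ·E[S] = 16.18·0.0278 = 0.4498
Lq = ρ²(1+C_s²)/(2(1−ρ)) = 0.2023·(1+1.224)/(2·0.5502)
= 0.2023·2.2240/1.1004 = 0.40892

Final: 0.40892


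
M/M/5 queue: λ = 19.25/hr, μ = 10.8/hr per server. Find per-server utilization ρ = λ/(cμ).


ρ = λ/(cμ) = 19.25/(5·10.8) = 19.25/54.00 = 0.3565

Final: 0.3565


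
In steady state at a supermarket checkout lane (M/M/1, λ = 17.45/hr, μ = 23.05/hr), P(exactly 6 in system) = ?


ρ = 17.45/23.05 = 0.7570
P_n = (1−ρ)·ρ^n = (1 − 0.7570)·0.7570^6 = 0.2430·0.188255 = 0.045737

Final: 0.045737


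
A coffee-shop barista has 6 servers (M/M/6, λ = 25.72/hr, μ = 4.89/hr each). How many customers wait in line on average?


a = λ/μ = 5.2597; ρ = a/6 = 0.8766
P₀ = 0.002873
Lq = P₀·a^c·ρ / (c!·(1−ρ)²) = 0.002873·21172.52385·0.8766/(720·0.01522)
= 4.86443

Final: 4.86443


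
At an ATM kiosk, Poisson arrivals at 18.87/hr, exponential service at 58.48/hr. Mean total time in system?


W = 1/(μ−λ) = 1/(58.48 − 18.87) = 1/39.61 = 0.02525 hr

Final: 0.02525 hr


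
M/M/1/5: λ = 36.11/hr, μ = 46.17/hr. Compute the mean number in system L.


ρ = 36.11/46.17 = 0.7821
L = ρ[1 − (K+1)ρ^K + Kρ^(K+1)] / [(1−ρ)(1−ρ^(K+1))]
Numerator: 0.7821·(1 − 6·0.292643 + 5·0.228879) = 0.303878
Denominator: (0.2179)·(0.771121) = 0.168020
L = 0.303878/0.168020 = 1.8086

Final: 1.8086


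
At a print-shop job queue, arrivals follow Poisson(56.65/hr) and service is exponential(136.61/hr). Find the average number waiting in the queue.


ρ = 56.65/136.61 = 0.4147
Lq = ρ²/(1−ρ) = 0.1720/0.5853 = 0.2938

Final: 0.2938


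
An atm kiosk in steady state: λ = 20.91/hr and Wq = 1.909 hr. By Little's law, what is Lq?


Lq = λWq = 20.91·1.909 = 39.9172

Final: 39.9172


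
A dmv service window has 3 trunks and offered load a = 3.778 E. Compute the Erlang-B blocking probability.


B(c,a) = (a^c/c!) / Σ_{k=0}^{c} a^k/k!
a^3/3! = 8.987411
Σ terms (k=0..3): 1.00000 + 3.77800 + 7.13664 + 8.98741 = 20.902053
B = 8.987411/20.902053 = 0.429977

Final: 0.429977


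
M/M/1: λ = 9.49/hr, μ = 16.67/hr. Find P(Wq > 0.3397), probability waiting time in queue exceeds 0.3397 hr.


ρ = 9.49/16.67 = 0.5693
P(Wq > t) = ρ·e^{−(μ−λ)t} = 0.5693·e^{−2.4390}
= 0.5693·0.087244 = 0.049667

Final: 0.049667


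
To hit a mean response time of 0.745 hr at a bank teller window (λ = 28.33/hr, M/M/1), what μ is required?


W = 1/(μ−λ) ⇒ μ − λ = 1/W = 1/0.745 = 1.3423
μ = λ + 1/W = 28.33 + 1.3423 = 29.6723 per hr

Final: 29.6723 /hr


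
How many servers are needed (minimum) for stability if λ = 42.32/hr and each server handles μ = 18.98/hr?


Stability requires cμ > λ ⇔ c > λ/μ.
λ/μ = 42.32/18.98 = 2.2297
Minimum integer c = ⌊2.2297⌋ + 1 = 3
Check: 3·18.98 = 56.94 > 42.32, while 2·18.98 = 37.96 ≤ 42.32

Final: 3 servers


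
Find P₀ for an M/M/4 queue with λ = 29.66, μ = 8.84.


a = λ/μ = 29.66/8.84 = 3.3552; ρ = a/c = 0.8388
Σ_{k=0}^{3} a^k/k! (terms k=0..3) = 1.00000 + 3.35520 + 5.62870 + 6.29514 = 16.27904
Tail: a^4/(4!(1−ρ)) = 126.72886/(24·0.1612) = 32.75682
P₀ = 1/(16.27904 + 32.75682) = 1/49.03586 = 0.020393

Final: 0.020393


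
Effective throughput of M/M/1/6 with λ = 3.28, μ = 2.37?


ρ = 1.3840; P_K = (1−ρ)ρ^6/(1−ρ^7) = 0.309238
λ_eff = λ(1 − P_K) = 3.28·(1 − 0.309238) = 3.28·0.690762 = 2.2657 /hr

Final: 2.2657 /hr


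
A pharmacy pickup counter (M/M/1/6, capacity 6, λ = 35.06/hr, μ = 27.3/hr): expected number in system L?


ρ = 35.06/27.3 = 1.2842
L = ρ[1 − (K+1)ρ^K + Kρ^(K+1)] / [(1−ρ)(1−ρ^(K+1))]
Numerator: 1.2842·(1 − 7·4.486375 + 6·5.761623) = 5.349043
Denominator: (-0.2842)·(-4.761623) = 1.353487
L = 5.349043/1.353487 = 3.9520

Final: 3.9520


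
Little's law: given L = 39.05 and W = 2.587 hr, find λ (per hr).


λ = L/W = 39.05/2.587 = 15.0947 /hr

Final: 15.0947 /hr


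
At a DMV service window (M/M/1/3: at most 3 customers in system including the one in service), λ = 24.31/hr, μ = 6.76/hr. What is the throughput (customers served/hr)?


ρ = 3.5962; P_K = (1−ρ)ρ^3/(1−ρ^4) = 0.726268
λ_eff = λ(1 − P_K) = 24.31·(1 − 0.726268) = 24.31·0.273732 = 6.6544 /hr

Final: 6.6544 /hr


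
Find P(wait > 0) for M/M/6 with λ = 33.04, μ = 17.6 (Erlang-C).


a = λ/μ = 1.8773; ρ = a/6 = 0.3129
P₀ = 0.152853 (from M/M/c formula)
C(c,a) = [a^c/(c!(1−ρ))]·P₀ = [43.76876/(720·0.6871)]·0.152853
= 0.08847·0.152853 = 0.013523

Final: 0.013523


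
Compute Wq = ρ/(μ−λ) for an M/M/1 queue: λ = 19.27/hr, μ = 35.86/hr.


ρ = 19.27/35.86 = 0.5374
Wq = ρ/(μ−λ) = 0.5374/(35.86 − 19.27) = 0.5374/16.59 = 0.03239 hr

Final: 0.03239 hr
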